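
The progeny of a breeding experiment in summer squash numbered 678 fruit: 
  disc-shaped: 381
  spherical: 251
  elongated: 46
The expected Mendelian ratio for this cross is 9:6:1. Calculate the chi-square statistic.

0.352

The 9:6:1 ratio has 16 parts, so with N = 678 the expected counts are:
  disc-shaped: 678 × 9/16 = 381.375
  spherical: 678 × 6/16 = 254.25
  elongated: 678 × 1/16 = 42.375
χ² = Σ (O − E)² / E
  disc-shaped: (381 − 381.375)² / 381.375 = 0.0004
  spherical: (251 − 254.25)² / 254.25 = 0.0415
  elongated: (46 − 42.375)² / 42.375 = 0.3101
χ² = 0.0004 + 0.0415 + 0.3101 = 0.352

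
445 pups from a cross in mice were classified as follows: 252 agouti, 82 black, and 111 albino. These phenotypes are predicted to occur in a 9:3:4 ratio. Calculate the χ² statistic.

Expected counts for N = 445 under a 9:3:4 ratio (total parts = 16):
  agouti: 445 × 9/16 = 250.3125
  black: 445 × 3/16 = 83.4375
  albino: 445 × 4/16 = 111.25
χ² = Σ (O − E)² / E
  agouti: (252 − 250.3125)² / 250.3125 = 0.0114
  black: (82 − 83.4375)² / 83.4375 = 0.0248
  albino: (111 − 111.25)² / 111.25 = 0.0006
χ² = 0.0114 + 0.0248 + 0.0006 = 0.0368 ≈ 0.037

0.037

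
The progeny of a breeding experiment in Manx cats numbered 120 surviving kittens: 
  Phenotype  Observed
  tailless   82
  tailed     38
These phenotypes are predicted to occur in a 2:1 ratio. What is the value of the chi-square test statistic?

0.150

The 2:1 ratio has 3 parts, so with N = 120 the expected counts are:
  tailless: 120 × 2/3 = 80
  tailed: 120 × 1/3 = 40
χ² = Σ (O − E)² / E
  tailless: (82 − 80)² / 80 = 0.0500
  tailed: (38 − 40)² / 40 = 0.1000
χ² = 0.0500 + 0.1000 = 0.150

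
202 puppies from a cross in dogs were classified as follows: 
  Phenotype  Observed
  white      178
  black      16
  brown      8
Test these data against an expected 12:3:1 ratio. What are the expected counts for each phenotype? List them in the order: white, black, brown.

Under the 12:3:1 hypothesis (Σ ratio = 16, N = 202):
  white: 202 × 12/16 = 151.5
  black: 202 × 3/16 = 37.875
  brown: 202 × 1/16 = 12.625

151.5, 37.875, 12.625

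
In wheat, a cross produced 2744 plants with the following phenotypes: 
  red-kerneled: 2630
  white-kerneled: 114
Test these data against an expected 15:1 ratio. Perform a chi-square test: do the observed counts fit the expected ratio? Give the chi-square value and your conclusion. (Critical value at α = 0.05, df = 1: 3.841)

Under the 15:1 hypothesis (Σ ratio = 16, N = 2744):
  red-kerneled: 2744 × 15/16 = 2572.5
  white-kerneled: 2744 × 1/16 = 171.5
χ² = Σ (O − E)² / E
  red-kerneled: (2630 − 2572.5)² / 2572.5 = 1.2852
  white-kerneled: (114 − 171.5)² / 171.5 = 19.2784
χ² = 1.2852 + 19.2784 = 20.5636 ≈ 20.564
Degrees of freedom = 2 − 1 = 1; critical value at α = 0.05 is 3.841.
Since 20.564 > 3.841, we reject the null hypothesis — the data do not fit the 15:1 ratio.

20.564; not consistent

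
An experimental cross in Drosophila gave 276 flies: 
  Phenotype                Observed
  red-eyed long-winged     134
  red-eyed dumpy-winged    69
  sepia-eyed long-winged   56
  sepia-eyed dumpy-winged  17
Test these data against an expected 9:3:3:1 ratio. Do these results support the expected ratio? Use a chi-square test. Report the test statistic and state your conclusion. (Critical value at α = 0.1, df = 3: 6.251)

Total ratio parts = 16. Expected numbers out of 276:
  red-eyed long-winged: 276 × 9/16 = 155.25
  red-eyed dumpy-winged: 276 × 3/16 = 51.75
  sepia-eyed long-winged: 276 × 3/16 = 51.75
  sepia-eyed dumpy-winged: 276 × 1/16 = 17.25
χ² = Σ (O − E)² / E
  red-eyed long-winged: (134 − 155.25)² / 155.25 = 2.9086
  red-eyed dumpy-winged: (69 − 51.75)² / 51.75 = 5.7500
  sepia-eyed long-winged: (56 − 51.75)² / 51.75 = 0.3490
  sepia-eyed dumpy-winged: (17 − 17.25)² / 17.25 = 0.0036
χ² = 2.9086 + 5.7500 + 0.3490 + 0.0036 = 9.0112 ≈ 9.011
Degrees of freedom = 4 − 1 = 3; critical value at α = 0.1 is 6.251.
Since 9.011 > 6.251, we reject the null hypothesis — the data do not fit the 9:3:3:1 ratio.

9.011; not consistent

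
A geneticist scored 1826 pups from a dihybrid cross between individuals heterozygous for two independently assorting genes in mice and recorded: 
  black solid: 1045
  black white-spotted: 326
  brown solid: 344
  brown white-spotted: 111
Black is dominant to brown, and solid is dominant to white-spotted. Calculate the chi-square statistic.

1.188

A dihybrid F₂ with independent assortment and complete dominance at both loci gives a 9:3:3:1 phenotypic ratio.
Expected counts for N = 1826 under a 9:3:3:1 ratio (total parts = 16):
  black solid: 1826 × 9/16 = 1027.125
  black white-spotted: 1826 × 3/16 = 342.375
  brown solid: 1826 × 3/16 = 342.375
  brown white-spotted: 1826 × 1/16 = 114.125
χ² = Σ (O − E)² / E
  black solid: (1045 − 1027.125)² / 1027.125 = 0.3111
  black white-spotted: (326 − 342.375)² / 342.375 = 0.7832
  brown solid: (344 − 342.375)² / 342.375 = 0.0077
  brown white-spotted: (111 − 114.125)² / 114.125 = 0.0856
χ² = 0.3111 + 0.7832 + 0.0077 + 0.0856 = 1.1876 ≈ 1.188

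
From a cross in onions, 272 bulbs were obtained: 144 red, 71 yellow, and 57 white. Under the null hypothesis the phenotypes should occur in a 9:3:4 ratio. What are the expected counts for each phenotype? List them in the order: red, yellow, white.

Under the 9:3:4 hypothesis (Σ ratio = 16, N = 272):
  red: 272 × 9/16 = 153
  yellow: 272 × 3/16 = 51
  white: 272 × 4/16 = 68

153, 51, 68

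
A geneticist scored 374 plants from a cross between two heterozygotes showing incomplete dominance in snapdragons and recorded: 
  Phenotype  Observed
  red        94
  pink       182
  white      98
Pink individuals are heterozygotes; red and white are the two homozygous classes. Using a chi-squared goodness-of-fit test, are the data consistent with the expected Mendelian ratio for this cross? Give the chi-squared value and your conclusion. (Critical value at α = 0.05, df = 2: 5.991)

With incomplete dominance, a heterozygote × heterozygote cross gives a 1:2:1 phenotypic ratio.
Expected counts for N = 374 under a 1:2:1 ratio (total parts = 4):
  red: 374 × 1/4 = 93.5
  pink: 374 × 2/4 = 187
  white: 374 × 1/4 = 93.5
χ² = Σ (O − E)² / E
  red: (94 − 93.5)² / 93.5 = 0.0027
  pink: (182 − 187)² / 187 = 0.1337
  white: (98 − 93.5)² / 93.5 = 0.2166
χ² = 0.0027 + 0.1337 + 0.2166 = 0.353
Degrees of freedom = 3 − 1 = 2; critical value at α = 0.05 is 5.991.
Since 0.353 < 5.991, we fail to reject the null hypothesis — the data are consistent with the 1:2:1 ratio.

0.353; consistent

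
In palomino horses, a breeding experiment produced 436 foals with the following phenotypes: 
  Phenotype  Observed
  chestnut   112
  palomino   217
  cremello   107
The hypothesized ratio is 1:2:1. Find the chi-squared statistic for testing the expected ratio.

0.124

Expected counts for N = 436 under a 1:2:1 ratio (total parts = 4):
  chestnut: 436 × 1/4 = 109
  palomino: 436 × 2/4 = 218
  cremello: 436 × 1/4 = 109
χ² = Σ (O − E)² / E
  chestnut: (112 − 109)² / 109 = 0.0826
  palomino: (217 − 218)² / 218 = 0.0046
  cremello: (107 − 109)² / 109 = 0.0367
χ² = 0.0826 + 0.0046 + 0.0367 = 0.1239 ≈ 0.124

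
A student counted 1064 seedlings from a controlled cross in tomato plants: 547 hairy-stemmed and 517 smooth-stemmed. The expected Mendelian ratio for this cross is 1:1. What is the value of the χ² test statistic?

Total ratio parts = 2. Expected numbers out of 1064:
  hairy-stemmed: 1064 × 1/2 = 532
  smooth-stemmed: 1064 × 1/2 = 532
χ² = Σ (O − E)² / E
  hairy-stemmed: (547 − 532)² / 532 = 0.4229
  smooth-stemmed: (517 − 532)² / 532 = 0.4229
χ² = 0.4229 + 0.4229 = 0.8458 ≈ 0.846

0.846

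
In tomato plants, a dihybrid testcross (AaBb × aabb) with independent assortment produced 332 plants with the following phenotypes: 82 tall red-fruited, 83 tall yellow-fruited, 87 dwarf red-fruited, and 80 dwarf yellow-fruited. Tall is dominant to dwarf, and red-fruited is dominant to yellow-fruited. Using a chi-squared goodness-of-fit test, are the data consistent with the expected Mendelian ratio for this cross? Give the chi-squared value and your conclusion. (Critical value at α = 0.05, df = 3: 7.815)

0.313; consistent

A dihybrid testcross with independent assortment gives a 1:1:1:1 ratio.
Under the 1:1:1:1 hypothesis (Σ ratio = 4, N = 332):
  tall red-fruited: 332 × 1/4 = 83
  tall yellow-fruited: 332 × 1/4 = 83
  dwarf red-fruited: 332 × 1/4 = 83
  dwarf yellow-fruited: 332 × 1/4 = 83
χ² = Σ (O − E)² / E
  tall red-fruited: (82 − 83)² / 83 = 0.0120
  tall yellow-fruited: (83 − 83)² / 83 = 0.0000
  dwarf red-fruited: (87 − 83)² / 83 = 0.1928
  dwarf yellow-fruited: (80 − 83)² / 83 = 0.1084
χ² = 0.0120 + 0.0000 + 0.1928 + 0.1084 = 0.3132 ≈ 0.313
Degrees of freedom = 4 − 1 = 3; critical value at α = 0.05 is 7.815.
Since 0.313 < 7.815, we fail to reject the null hypothesis — the data are consistent with the 1:1:1:1 ratio.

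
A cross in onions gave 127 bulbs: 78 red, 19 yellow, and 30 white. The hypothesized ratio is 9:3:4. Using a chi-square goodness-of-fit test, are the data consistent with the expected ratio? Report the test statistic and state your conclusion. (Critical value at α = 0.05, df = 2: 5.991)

1.672; consistent

Total ratio parts = 16. Expected numbers out of 127:
  red: 127 × 9/16 = 71.4375
  yellow: 127 × 3/16 = 23.8125
  white: 127 × 4/16 = 31.75
χ² = Σ (O − E)² / E
  red: (78 − 71.4375)² / 71.4375 = 0.6029
  yellow: (19 − 23.8125)² / 23.8125 = 0.9726
  white: (30 − 31.75)² / 31.75 = 0.0965
χ² = 0.6029 + 0.9726 + 0.0965 = 1.672
Degrees of freedom = 3 − 1 = 2; critical value at α = 0.05 is 5.991.
Since 1.672 < 5.991, we fail to reject the null hypothesis — the data are consistent with the 9:3:4 ratio.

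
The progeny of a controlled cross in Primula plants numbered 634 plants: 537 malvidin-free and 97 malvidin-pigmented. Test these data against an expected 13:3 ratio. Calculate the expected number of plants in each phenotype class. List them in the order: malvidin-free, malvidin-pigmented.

515.125, 118.875

Total ratio parts = 16. Expected numbers out of 634:
  malvidin-free: 634 × 13/16 = 515.125
  malvidin-pigmented: 634 × 3/16 = 118.875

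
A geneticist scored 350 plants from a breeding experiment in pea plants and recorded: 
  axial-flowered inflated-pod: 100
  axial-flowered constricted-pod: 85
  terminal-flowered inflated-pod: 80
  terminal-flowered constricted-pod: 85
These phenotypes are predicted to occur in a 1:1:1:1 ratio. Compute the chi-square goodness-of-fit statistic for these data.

Expected counts for N = 350 under a 1:1:1:1 ratio (total parts = 4):
  axial-flowered inflated-pod: 350 × 1/4 = 87.5
  axial-flowered constricted-pod: 350 × 1/4 = 87.5
  terminal-flowered inflated-pod: 350 × 1/4 = 87.5
  terminal-flowered constricted-pod: 350 × 1/4 = 87.5
χ² = Σ (O − E)² / E
  axial-flowered inflated-pod: (100 − 87.5)² / 87.5 = 1.7857
  axial-flowered constricted-pod: (85 − 87.5)² / 87.5 = 0.0714
  terminal-flowered inflated-pod: (80 − 87.5)² / 87.5 = 0.6429
  terminal-flowered constricted-pod: (85 − 87.5)² / 87.5 = 0.0714
χ² = 1.7857 + 0.0714 + 0.6429 + 0.0714 = 2.5714 ≈ 2.571

2.571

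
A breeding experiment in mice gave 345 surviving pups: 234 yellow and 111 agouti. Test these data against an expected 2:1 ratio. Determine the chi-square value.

0.209

The 2:1 ratio has 3 parts, so with N = 345 the expected counts are:
  yellow: 345 × 2/3 = 230
  agouti: 345 × 1/3 = 115
χ² = Σ (O − E)² / E
  yellow: (234 − 230)² / 230 = 0.0696
  agouti: (111 − 115)² / 115 = 0.1391
χ² = 0.0696 + 0.1391 = 0.2087 ≈ 0.209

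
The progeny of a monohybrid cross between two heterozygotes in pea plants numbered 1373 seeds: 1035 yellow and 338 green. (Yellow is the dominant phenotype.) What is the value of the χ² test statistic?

0.107

For a monohybrid cross between heterozygotes with complete dominance, the expected phenotypic ratio is 3:1.
Under the 3:1 hypothesis (Σ ratio = 4, N = 1373):
  yellow: 1373 × 3/4 = 1029.75
  green: 1373 × 1/4 = 343.25
χ² = Σ (O − E)² / E
  yellow: (1035 − 1029.75)² / 1029.75 = 0.0268
  green: (338 − 343.25)² / 343.25 = 0.0803
χ² = 0.0268 + 0.0803 = 0.1071 ≈ 0.107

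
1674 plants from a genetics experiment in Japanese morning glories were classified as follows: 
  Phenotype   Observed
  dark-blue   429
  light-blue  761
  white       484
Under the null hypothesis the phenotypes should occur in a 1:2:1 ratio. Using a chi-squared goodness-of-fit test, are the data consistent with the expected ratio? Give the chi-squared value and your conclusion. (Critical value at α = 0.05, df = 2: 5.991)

The 1:2:1 ratio has 4 parts, so with N = 1674 the expected counts are:
  dark-blue: 1674 × 1/4 = 418.5
  light-blue: 1674 × 2/4 = 837
  white: 1674 × 1/4 = 418.5
χ² = Σ (O − E)² / E
  dark-blue: (429 − 418.5)² / 418.5 = 0.2634
  light-blue: (761 − 837)² / 837 = 6.9008
  white: (484 − 418.5)² / 418.5 = 10.2515
χ² = 0.2634 + 6.9008 + 10.2515 = 17.4157 ≈ 17.416
Degrees of freedom = 3 − 1 = 2; critical value at α = 0.05 is 5.991.
Since 17.416 > 5.991, we reject the null hypothesis — the data do not fit the 1:2:1 ratio.

17.416; not consistent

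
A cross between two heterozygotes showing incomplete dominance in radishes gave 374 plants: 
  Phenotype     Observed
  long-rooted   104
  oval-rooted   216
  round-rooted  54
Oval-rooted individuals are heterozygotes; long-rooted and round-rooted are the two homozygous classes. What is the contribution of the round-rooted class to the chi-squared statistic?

16.687

With incomplete dominance, a heterozygote × heterozygote cross gives a 1:2:1 phenotypic ratio.
The 1:2:1 ratio has 4 parts, so with N = 374 the expected counts are:
  long-rooted: 374 × 1/4 = 93.5
  oval-rooted: 374 × 2/4 = 187
  round-rooted: 374 × 1/4 = 93.5
Contribution of round-rooted: (54 − 93.5)² / 93.5 = 16.6872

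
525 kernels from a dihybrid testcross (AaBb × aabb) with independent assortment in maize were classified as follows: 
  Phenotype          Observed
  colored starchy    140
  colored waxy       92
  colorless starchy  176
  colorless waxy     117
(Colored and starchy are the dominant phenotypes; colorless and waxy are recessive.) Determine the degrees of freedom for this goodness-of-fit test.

A dihybrid testcross with independent assortment gives a 1:1:1:1 ratio.
A goodness-of-fit test with 4 phenotype classes has df = 4 − 1 = 3.

3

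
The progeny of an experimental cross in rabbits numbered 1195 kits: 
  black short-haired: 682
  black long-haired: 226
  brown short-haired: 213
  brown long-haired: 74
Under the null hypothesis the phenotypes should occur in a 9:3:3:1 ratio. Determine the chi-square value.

Expected counts for N = 1195 under a 9:3:3:1 ratio (total parts = 16):
  black short-haired: 1195 × 9/16 = 672.1875
  black long-haired: 1195 × 3/16 = 224.0625
  brown short-haired: 1195 × 3/16 = 224.0625
  brown long-haired: 1195 × 1/16 = 74.6875
χ² = Σ (O − E)² / E
  black short-haired: (682 − 672.1875)² / 672.1875 = 0.1432
  black long-haired: (226 − 224.0625)² / 224.0625 = 0.0168
  brown short-haired: (213 − 224.0625)² / 224.0625 = 0.5462
  brown long-haired: (74 − 74.6875)² / 74.6875 = 0.0063
χ² = 0.1432 + 0.0168 + 0.5462 + 0.0063 = 0.7125 ≈ 0.713

0.713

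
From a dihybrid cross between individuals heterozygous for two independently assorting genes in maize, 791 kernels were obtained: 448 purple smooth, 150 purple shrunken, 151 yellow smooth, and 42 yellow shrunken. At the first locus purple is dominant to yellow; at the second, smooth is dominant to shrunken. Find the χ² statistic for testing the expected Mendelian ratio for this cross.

1.208

A dihybrid F₂ with independent assortment and complete dominance at both loci gives a 9:3:3:1 phenotypic ratio.
Total ratio parts = 16. Expected numbers out of 791:
  purple smooth: 791 × 9/16 = 444.9375
  purple shrunken: 791 × 3/16 = 148.3125
  yellow smooth: 791 × 3/16 = 148.3125
  yellow shrunken: 791 × 1/16 = 49.4375
χ² = Σ (O − E)² / E
  purple smooth: (448 − 444.9375)² / 444.9375 = 0.0211
  purple shrunken: (150 − 148.3125)² / 148.3125 = 0.0192
  yellow smooth: (151 − 148.3125)² / 148.3125 = 0.0487
  yellow shrunken: (42 − 49.4375)² / 49.4375 = 1.1189
χ² = 0.0211 + 0.0192 + 0.0487 + 1.1189 = 1.2079 ≈ 1.208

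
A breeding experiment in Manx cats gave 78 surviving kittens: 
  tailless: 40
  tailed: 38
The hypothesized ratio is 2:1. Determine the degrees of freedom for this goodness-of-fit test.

A goodness-of-fit test with 2 phenotype classes has df = 2 − 1 = 1.

1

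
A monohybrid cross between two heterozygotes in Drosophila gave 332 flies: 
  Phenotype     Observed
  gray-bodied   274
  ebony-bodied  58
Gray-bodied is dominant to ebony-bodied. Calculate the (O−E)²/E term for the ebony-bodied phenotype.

For a monohybrid cross between heterozygotes with complete dominance, the expected phenotypic ratio is 3:1.
Total ratio parts = 4. Expected numbers out of 332:
  gray-bodied: 332 × 3/4 = 249
  ebony-bodied: 332 × 1/4 = 83
Contribution of ebony-bodied: (58 − 83)² / 83 = 7.5301

7.530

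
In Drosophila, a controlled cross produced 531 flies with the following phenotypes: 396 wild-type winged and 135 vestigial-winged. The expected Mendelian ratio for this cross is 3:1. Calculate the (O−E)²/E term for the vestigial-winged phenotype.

Expected counts for N = 531 under a 3:1 ratio (total parts = 4):
  wild-type winged: 531 × 3/4 = 398.25
  vestigial-winged: 531 × 1/4 = 132.75
Contribution of vestigial-winged: (135 − 132.75)² / 132.75 = 0.0381

0.038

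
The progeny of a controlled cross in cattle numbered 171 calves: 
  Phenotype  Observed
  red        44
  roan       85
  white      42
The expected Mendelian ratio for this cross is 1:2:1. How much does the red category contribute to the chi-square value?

0.037

The 1:2:1 ratio has 4 parts, so with N = 171 the expected counts are:
  red: 171 × 1/4 = 42.75
  roan: 171 × 2/4 = 85.5
  white: 171 × 1/4 = 42.75
Contribution of red: (44 − 42.75)² / 42.75 = 0.0365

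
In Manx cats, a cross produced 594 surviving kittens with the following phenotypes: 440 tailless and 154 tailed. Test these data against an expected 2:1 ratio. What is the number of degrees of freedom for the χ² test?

1

A goodness-of-fit test with 2 phenotype classes has df = 2 − 1 = 1.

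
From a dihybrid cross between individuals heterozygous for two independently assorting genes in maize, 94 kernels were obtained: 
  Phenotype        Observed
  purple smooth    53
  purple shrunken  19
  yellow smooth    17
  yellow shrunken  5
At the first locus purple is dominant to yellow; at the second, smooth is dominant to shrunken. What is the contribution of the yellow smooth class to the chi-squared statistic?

A dihybrid F₂ with independent assortment and complete dominance at both loci gives a 9:3:3:1 phenotypic ratio.
Expected counts for N = 94 under a 9:3:3:1 ratio (total parts = 16):
  purple smooth: 94 × 9/16 = 52.875
  purple shrunken: 94 × 3/16 = 17.625
  yellow smooth: 94 × 3/16 = 17.625
  yellow shrunken: 94 × 1/16 = 5.875
Contribution of yellow smooth: (17 − 17.625)² / 17.625 = 0.0222

0.022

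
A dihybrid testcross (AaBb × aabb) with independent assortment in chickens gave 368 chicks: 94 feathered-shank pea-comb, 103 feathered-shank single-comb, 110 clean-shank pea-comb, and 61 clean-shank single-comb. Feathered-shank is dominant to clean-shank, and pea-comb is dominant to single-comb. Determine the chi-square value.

A dihybrid testcross with independent assortment gives a 1:1:1:1 ratio.
The 1:1:1:1 ratio has 4 parts, so with N = 368 the expected counts are:
  feathered-shank pea-comb: 368 × 1/4 = 92
  feathered-shank single-comb: 368 × 1/4 = 92
  clean-shank pea-comb: 368 × 1/4 = 92
  clean-shank single-comb: 368 × 1/4 = 92
χ² = Σ (O − E)² / E
  feathered-shank pea-comb: (94 − 92)² / 92 = 0.0435
  feathered-shank single-comb: (103 − 92)² / 92 = 1.3152
  clean-shank pea-comb: (110 − 92)² / 92 = 3.5217
  clean-shank single-comb: (61 − 92)² / 92 = 10.4457
χ² = 0.0435 + 1.3152 + 3.5217 + 10.4457 = 15.3261 ≈ 15.326

15.326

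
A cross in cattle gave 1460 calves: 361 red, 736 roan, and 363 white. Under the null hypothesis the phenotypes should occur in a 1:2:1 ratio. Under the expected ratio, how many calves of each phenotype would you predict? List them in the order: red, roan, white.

365, 730, 365

Expected counts for N = 1460 under a 1:2:1 ratio (total parts = 4):
  red: 1460 × 1/4 = 365
  roan: 1460 × 2/4 = 730
  white: 1460 × 1/4 = 365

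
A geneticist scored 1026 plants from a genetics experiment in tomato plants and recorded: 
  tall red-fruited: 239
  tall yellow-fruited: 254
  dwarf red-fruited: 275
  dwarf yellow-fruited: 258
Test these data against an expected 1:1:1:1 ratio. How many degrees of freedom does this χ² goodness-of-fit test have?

A goodness-of-fit test with 4 phenotype classes has df = 4 − 1 = 3.

3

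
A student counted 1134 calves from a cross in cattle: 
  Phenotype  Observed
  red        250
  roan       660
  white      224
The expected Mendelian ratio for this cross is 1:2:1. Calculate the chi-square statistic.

Total ratio parts = 4. Expected numbers out of 1134:
  red: 1134 × 1/4 = 283.5
  roan: 1134 × 2/4 = 567
  white: 1134 × 1/4 = 283.5
χ² = Σ (O − E)² / E
  red: (250 − 283.5)² / 283.5 = 3.9586
  roan: (660 − 567)² / 567 = 15.2540
  white: (224 − 283.5)² / 283.5 = 12.4877
χ² = 3.9586 + 15.2540 + 12.4877 = 31.7003 ≈ 31.700

31.700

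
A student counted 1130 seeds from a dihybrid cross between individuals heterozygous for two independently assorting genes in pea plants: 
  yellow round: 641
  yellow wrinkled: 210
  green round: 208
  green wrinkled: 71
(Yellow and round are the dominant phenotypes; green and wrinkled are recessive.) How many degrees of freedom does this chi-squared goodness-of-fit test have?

3

A dihybrid F₂ with independent assortment and complete dominance at both loci gives a 9:3:3:1 phenotypic ratio.
A goodness-of-fit test with 4 phenotype classes has df = 4 − 1 = 3.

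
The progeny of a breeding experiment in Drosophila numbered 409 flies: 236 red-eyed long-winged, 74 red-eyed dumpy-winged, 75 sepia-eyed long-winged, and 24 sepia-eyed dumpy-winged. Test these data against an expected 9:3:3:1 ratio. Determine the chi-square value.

0.380

Expected counts for N = 409 under a 9:3:3:1 ratio (total parts = 16):
  red-eyed long-winged: 409 × 9/16 = 230.0625
  red-eyed dumpy-winged: 409 × 3/16 = 76.6875
  sepia-eyed long-winged: 409 × 3/16 = 76.6875
  sepia-eyed dumpy-winged: 409 × 1/16 = 25.5625
χ² = Σ (O − E)² / E
  red-eyed long-winged: (236 − 230.0625)² / 230.0625 = 0.1532
  red-eyed dumpy-winged: (74 − 76.6875)² / 76.6875 = 0.0942
  sepia-eyed long-winged: (75 − 76.6875)² / 76.6875 = 0.0371
  sepia-eyed dumpy-winged: (24 − 25.5625)² / 25.5625 = 0.0955
χ² = 0.1532 + 0.0942 + 0.0371 + 0.0955 = 0.380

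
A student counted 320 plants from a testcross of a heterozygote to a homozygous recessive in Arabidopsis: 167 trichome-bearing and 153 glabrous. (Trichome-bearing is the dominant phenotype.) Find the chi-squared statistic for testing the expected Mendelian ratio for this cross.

0.613

A testcross of a heterozygote (Aa × aa) gives a 1:1 phenotypic ratio.
Expected counts for N = 320 under a 1:1 ratio (total parts = 2):
  trichome-bearing: 320 × 1/2 = 160
  glabrous: 320 × 1/2 = 160
χ² = Σ (O − E)² / E
  trichome-bearing: (167 − 160)² / 160 = 0.3063
  glabrous: (153 − 160)² / 160 = 0.3063
χ² = 0.3063 + 0.3063 = 0.6126 ≈ 0.613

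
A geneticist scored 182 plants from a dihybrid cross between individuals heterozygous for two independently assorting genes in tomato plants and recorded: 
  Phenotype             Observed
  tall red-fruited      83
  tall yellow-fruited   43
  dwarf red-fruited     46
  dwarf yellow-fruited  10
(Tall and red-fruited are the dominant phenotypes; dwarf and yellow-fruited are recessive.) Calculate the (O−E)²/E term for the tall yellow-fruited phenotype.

A dihybrid F₂ with independent assortment and complete dominance at both loci gives a 9:3:3:1 phenotypic ratio.
Total ratio parts = 16. Expected numbers out of 182:
  tall red-fruited: 182 × 9/16 = 102.375
  tall yellow-fruited: 182 × 3/16 = 34.125
  dwarf red-fruited: 182 × 3/16 = 34.125
  dwarf yellow-fruited: 182 × 1/16 = 11.375
Contribution of tall yellow-fruited: (43 − 34.125)² / 34.125 = 2.3082

2.308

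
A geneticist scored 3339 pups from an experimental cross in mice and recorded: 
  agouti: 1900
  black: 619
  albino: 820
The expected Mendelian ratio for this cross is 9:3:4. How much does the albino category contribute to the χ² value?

0.261

Under the 9:3:4 hypothesis (Σ ratio = 16, N = 3339):
  agouti: 3339 × 9/16 = 1878.1875
  black: 3339 × 3/16 = 626.0625
  albino: 3339 × 4/16 = 834.75
Contribution of albino: (820 − 834.75)² / 834.75 = 0.2606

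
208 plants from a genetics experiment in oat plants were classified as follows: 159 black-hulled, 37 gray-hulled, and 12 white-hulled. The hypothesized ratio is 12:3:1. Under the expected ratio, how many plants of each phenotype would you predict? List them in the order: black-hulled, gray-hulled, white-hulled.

Expected counts for N = 208 under a 12:3:1 ratio (total parts = 16):
  black-hulled: 208 × 12/16 = 156
  gray-hulled: 208 × 3/16 = 39
  white-hulled: 208 × 1/16 = 13

156, 39, 13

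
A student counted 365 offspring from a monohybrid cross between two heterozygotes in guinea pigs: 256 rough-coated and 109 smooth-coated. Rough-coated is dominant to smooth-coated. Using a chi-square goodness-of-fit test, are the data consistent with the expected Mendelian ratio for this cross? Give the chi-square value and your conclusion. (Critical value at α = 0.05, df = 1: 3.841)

4.604; not consistent

For a monohybrid cross between heterozygotes with complete dominance, the expected phenotypic ratio is 3:1.
Total ratio parts = 4. Expected numbers out of 365:
  rough-coated: 365 × 3/4 = 273.75
  smooth-coated: 365 × 1/4 = 91.25
χ² = Σ (O − E)² / E
  rough-coated: (256 − 273.75)² / 273.75 = 1.1509
  smooth-coated: (109 − 91.25)² / 91.25 = 3.4527
χ² = 1.1509 + 3.4527 = 4.6036 ≈ 4.604
Degrees of freedom = 2 − 1 = 1; critical value at α = 0.05 is 3.841.
Since 4.604 > 3.841, we reject the null hypothesis — the data do not fit the 3:1 ratio.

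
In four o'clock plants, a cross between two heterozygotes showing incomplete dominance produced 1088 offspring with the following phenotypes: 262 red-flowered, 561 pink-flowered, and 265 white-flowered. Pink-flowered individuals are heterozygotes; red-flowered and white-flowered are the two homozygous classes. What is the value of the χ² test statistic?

With incomplete dominance, a heterozygote × heterozygote cross gives a 1:2:1 phenotypic ratio.
Total ratio parts = 4. Expected numbers out of 1088:
  red-flowered: 1088 × 1/4 = 272
  pink-flowered: 1088 × 2/4 = 544
  white-flowered: 1088 × 1/4 = 272
χ² = Σ (O − E)² / E
  red-flowered: (262 − 272)² / 272 = 0.3676
  pink-flowered: (561 − 544)² / 544 = 0.5312
  white-flowered: (265 − 272)² / 272 = 0.1801
χ² = 0.3676 + 0.5312 + 0.1801 = 1.0789 ≈ 1.079

1.079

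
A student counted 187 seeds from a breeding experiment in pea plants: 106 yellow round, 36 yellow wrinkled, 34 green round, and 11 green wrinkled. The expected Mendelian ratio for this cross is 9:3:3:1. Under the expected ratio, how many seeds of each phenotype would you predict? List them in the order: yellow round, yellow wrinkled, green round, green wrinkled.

The 9:3:3:1 ratio has 16 parts, so with N = 187 the expected counts are:
  yellow round: 187 × 9/16 = 105.1875
  yellow wrinkled: 187 × 3/16 = 35.0625
  green round: 187 × 3/16 = 35.0625
  green wrinkled: 187 × 1/16 = 11.6875

105.1875, 35.0625, 35.0625, 11.6875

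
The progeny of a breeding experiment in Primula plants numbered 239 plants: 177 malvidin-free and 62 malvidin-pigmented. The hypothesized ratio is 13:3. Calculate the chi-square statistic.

The 13:3 ratio has 16 parts, so with N = 239 the expected counts are:
  malvidin-free: 239 × 13/16 = 194.1875
  malvidin-pigmented: 239 × 3/16 = 44.8125
χ² = Σ (O − E)² / E
  malvidin-free: (177 − 194.1875)² / 194.1875 = 1.5213
  malvidin-pigmented: (62 − 44.8125)² / 44.8125 = 6.5921
χ² = 1.5213 + 6.5921 = 8.1134 ≈ 8.113

8.113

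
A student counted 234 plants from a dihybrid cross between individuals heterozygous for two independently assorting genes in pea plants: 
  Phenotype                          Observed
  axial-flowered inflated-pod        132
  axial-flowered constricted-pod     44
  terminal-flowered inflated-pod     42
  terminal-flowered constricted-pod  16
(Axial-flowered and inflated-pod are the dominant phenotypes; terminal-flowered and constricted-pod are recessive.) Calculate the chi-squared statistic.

A dihybrid F₂ with independent assortment and complete dominance at both loci gives a 9:3:3:1 phenotypic ratio.
The 9:3:3:1 ratio has 16 parts, so with N = 234 the expected counts are:
  axial-flowered inflated-pod: 234 × 9/16 = 131.625
  axial-flowered constricted-pod: 234 × 3/16 = 43.875
  terminal-flowered inflated-pod: 234 × 3/16 = 43.875
  terminal-flowered constricted-pod: 234 × 1/16 = 14.625
χ² = Σ (O − E)² / E
  axial-flowered inflated-pod: (132 − 131.625)² / 131.625 = 0.0011
  axial-flowered constricted-pod: (44 − 43.875)² / 43.875 = 0.0004
  terminal-flowered inflated-pod: (42 − 43.875)² / 43.875 = 0.0801
  terminal-flowered constricted-pod: (16 − 14.625)² / 14.625 = 0.1293
χ² = 0.0011 + 0.0004 + 0.0801 + 0.1293 = 0.2109 ≈ 0.211

0.211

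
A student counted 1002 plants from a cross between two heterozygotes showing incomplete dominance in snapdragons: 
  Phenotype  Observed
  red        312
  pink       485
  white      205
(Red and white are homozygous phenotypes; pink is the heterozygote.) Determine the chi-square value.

23.874

With incomplete dominance, a heterozygote × heterozygote cross gives a 1:2:1 phenotypic ratio.
Under the 1:2:1 hypothesis (Σ ratio = 4, N = 1002):
  red: 1002 × 1/4 = 250.5
  pink: 1002 × 2/4 = 501
  white: 1002 × 1/4 = 250.5
χ² = Σ (O − E)² / E
  red: (312 − 250.5)² / 250.5 = 15.0988
  pink: (485 − 501)² / 501 = 0.5110
  white: (205 − 250.5)² / 250.5 = 8.2645
χ² = 15.0988 + 0.5110 + 8.2645 = 23.8743 ≈ 23.874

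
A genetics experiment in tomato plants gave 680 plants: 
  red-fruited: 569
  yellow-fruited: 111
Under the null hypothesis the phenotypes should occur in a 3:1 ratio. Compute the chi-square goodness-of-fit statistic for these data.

Expected counts for N = 680 under a 3:1 ratio (total parts = 4):
  red-fruited: 680 × 3/4 = 510
  yellow-fruited: 680 × 1/4 = 170
χ² = Σ (O − E)² / E
  red-fruited: (569 − 510)² / 510 = 6.8255
  yellow-fruited: (111 − 170)² / 170 = 20.4765
χ² = 6.8255 + 20.4765 = 27.302

27.302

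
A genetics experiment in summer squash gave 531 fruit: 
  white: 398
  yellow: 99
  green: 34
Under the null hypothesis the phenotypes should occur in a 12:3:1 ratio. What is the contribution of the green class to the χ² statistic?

0.020

Under the 12:3:1 hypothesis (Σ ratio = 16, N = 531):
  white: 531 × 12/16 = 398.25
  yellow: 531 × 3/16 = 99.5625
  green: 531 × 1/16 = 33.1875
Contribution of green: (34 − 33.1875)² / 33.1875 = 0.0199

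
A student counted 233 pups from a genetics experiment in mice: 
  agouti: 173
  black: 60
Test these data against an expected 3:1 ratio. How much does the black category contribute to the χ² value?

0.053

The 3:1 ratio has 4 parts, so with N = 233 the expected counts are:
  agouti: 233 × 3/4 = 174.75
  black: 233 × 1/4 = 58.25
Contribution of black: (60 − 58.25)² / 58.25 = 0.0526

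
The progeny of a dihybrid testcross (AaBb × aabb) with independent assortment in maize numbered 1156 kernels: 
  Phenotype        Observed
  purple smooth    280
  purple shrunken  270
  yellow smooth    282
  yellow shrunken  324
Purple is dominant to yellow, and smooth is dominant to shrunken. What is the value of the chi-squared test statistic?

5.938

A dihybrid testcross with independent assortment gives a 1:1:1:1 ratio.
Expected counts for N = 1156 under a 1:1:1:1 ratio (total parts = 4):
  purple smooth: 1156 × 1/4 = 289
  purple shrunken: 1156 × 1/4 = 289
  yellow smooth: 1156 × 1/4 = 289
  yellow shrunken: 1156 × 1/4 = 289
χ² = Σ (O − E)² / E
  purple smooth: (280 − 289)² / 289 = 0.2803
  purple shrunken: (270 − 289)² / 289 = 1.2491
  yellow smooth: (282 − 289)² / 289 = 0.1696
  yellow shrunken: (324 − 289)² / 289 = 4.2388
χ² = 0.2803 + 1.2491 + 0.1696 + 4.2388 = 5.9378 ≈ 5.938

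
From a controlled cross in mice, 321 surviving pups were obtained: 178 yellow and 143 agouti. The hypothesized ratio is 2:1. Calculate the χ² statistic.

18.168

The 2:1 ratio has 3 parts, so with N = 321 the expected counts are:
  yellow: 321 × 2/3 = 214
  agouti: 321 × 1/3 = 107
χ² = Σ (O − E)² / E
  yellow: (178 − 214)² / 214 = 6.0561
  agouti: (143 − 107)² / 107 = 12.1121
χ² = 6.0561 + 12.1121 = 18.1682 ≈ 18.168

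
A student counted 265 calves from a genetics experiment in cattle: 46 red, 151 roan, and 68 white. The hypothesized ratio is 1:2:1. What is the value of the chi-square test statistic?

Under the 1:2:1 hypothesis (Σ ratio = 4, N = 265):
  red: 265 × 1/4 = 66.25
  roan: 265 × 2/4 = 132.5
  white: 265 × 1/4 = 66.25
χ² = Σ (O − E)² / E
  red: (46 − 66.25)² / 66.25 = 6.1896
  roan: (151 − 132.5)² / 132.5 = 2.5830
  white: (68 − 66.25)² / 66.25 = 0.0462
χ² = 6.1896 + 2.5830 + 0.0462 = 8.8188 ≈ 8.819

8.819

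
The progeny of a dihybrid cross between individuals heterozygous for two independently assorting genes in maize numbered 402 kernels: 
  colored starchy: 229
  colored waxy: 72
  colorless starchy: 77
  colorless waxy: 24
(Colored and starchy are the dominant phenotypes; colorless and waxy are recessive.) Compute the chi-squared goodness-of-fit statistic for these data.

A dihybrid F₂ with independent assortment and complete dominance at both loci gives a 9:3:3:1 phenotypic ratio.
The 9:3:3:1 ratio has 16 parts, so with N = 402 the expected counts are:
  colored starchy: 402 × 9/16 = 226.125
  colored waxy: 402 × 3/16 = 75.375
  colorless starchy: 402 × 3/16 = 75.375
  colorless waxy: 402 × 1/16 = 25.125
χ² = Σ (O − E)² / E
  colored starchy: (229 − 226.125)² / 226.125 = 0.0366
  colored waxy: (72 − 75.375)² / 75.375 = 0.1511
  colorless starchy: (77 − 75.375)² / 75.375 = 0.0350
  colorless waxy: (24 − 25.125)² / 25.125 = 0.0504
χ² = 0.0366 + 0.1511 + 0.0350 + 0.0504 = 0.2731 ≈ 0.273

0.273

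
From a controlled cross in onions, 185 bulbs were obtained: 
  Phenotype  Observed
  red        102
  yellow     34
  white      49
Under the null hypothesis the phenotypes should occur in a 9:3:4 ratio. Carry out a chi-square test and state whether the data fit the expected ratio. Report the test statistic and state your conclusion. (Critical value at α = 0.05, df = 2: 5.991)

0.218; consistent

Under the 9:3:4 hypothesis (Σ ratio = 16, N = 185):
  red: 185 × 9/16 = 104.0625
  yellow: 185 × 3/16 = 34.6875
  white: 185 × 4/16 = 46.25
χ² = Σ (O − E)² / E
  red: (102 − 104.0625)² / 104.0625 = 0.0409
  yellow: (34 − 34.6875)² / 34.6875 = 0.0136
  white: (49 − 46.25)² / 46.25 = 0.1635
χ² = 0.0409 + 0.0136 + 0.1635 = 0.218
Degrees of freedom = 3 − 1 = 2; critical value at α = 0.05 is 5.991.
Since 0.218 < 5.991, we fail to reject the null hypothesis — the data are consistent with the 9:3:4 ratio.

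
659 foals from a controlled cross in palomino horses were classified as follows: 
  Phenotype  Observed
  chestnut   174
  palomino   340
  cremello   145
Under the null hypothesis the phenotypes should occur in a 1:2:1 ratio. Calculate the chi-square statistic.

The 1:2:1 ratio has 4 parts, so with N = 659 the expected counts are:
  chestnut: 659 × 1/4 = 164.75
  palomino: 659 × 2/4 = 329.5
  cremello: 659 × 1/4 = 164.75
χ² = Σ (O − E)² / E
  chestnut: (174 − 164.75)² / 164.75 = 0.5193
  palomino: (340 − 329.5)² / 329.5 = 0.3346
  cremello: (145 − 164.75)² / 164.75 = 2.3676
χ² = 0.5193 + 0.3346 + 2.3676 = 3.2215 ≈ 3.222

3.222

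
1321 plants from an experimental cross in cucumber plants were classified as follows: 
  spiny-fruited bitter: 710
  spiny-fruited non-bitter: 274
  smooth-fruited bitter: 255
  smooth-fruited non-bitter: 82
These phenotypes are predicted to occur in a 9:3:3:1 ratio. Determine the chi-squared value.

Total ratio parts = 16. Expected numbers out of 1321:
  spiny-fruited bitter: 1321 × 9/16 = 743.0625
  spiny-fruited non-bitter: 1321 × 3/16 = 247.6875
  smooth-fruited bitter: 1321 × 3/16 = 247.6875
  smooth-fruited non-bitter: 1321 × 1/16 = 82.5625
χ² = Σ (O − E)² / E
  spiny-fruited bitter: (710 − 743.0625)² / 743.0625 = 1.4711
  spiny-fruited non-bitter: (274 − 247.6875)² / 247.6875 = 2.7952
  smooth-fruited bitter: (255 − 247.6875)² / 247.6875 = 0.2159
  smooth-fruited non-bitter: (82 − 82.5625)² / 82.5625 = 0.0038
χ² = 1.4711 + 2.7952 + 0.2159 + 0.0038 = 4.486

4.486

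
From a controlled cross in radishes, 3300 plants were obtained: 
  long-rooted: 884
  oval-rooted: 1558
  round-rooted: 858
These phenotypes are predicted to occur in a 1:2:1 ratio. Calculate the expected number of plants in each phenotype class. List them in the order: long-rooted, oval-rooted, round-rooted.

825, 1650, 825

Total ratio parts = 4. Expected numbers out of 3300:
  long-rooted: 3300 × 1/4 = 825
  oval-rooted: 3300 × 2/4 = 1650
  round-rooted: 3300 × 1/4 = 825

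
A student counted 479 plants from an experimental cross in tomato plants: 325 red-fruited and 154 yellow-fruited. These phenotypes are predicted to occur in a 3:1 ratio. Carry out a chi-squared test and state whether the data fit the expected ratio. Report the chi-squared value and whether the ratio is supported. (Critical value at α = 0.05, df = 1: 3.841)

Expected counts for N = 479 under a 3:1 ratio (total parts = 4):
  red-fruited: 479 × 3/4 = 359.25
  yellow-fruited: 479 × 1/4 = 119.75
χ² = Σ (O − E)² / E
  red-fruited: (325 − 359.25)² / 359.25 = 3.2653
  yellow-fruited: (154 − 119.75)² / 119.75 = 9.7959
χ² = 3.2653 + 9.7959 = 13.0612 ≈ 13.061
Degrees of freedom = 2 − 1 = 1; critical value at α = 0.05 is 3.841.
Since 13.061 > 3.841, we reject the null hypothesis — the data do not fit the 3:1 ratio.

13.061; not consistent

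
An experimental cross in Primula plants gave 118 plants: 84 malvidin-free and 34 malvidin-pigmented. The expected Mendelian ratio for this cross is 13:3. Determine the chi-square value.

7.844

Expected counts for N = 118 under a 13:3 ratio (total parts = 16):
  malvidin-free: 118 × 13/16 = 95.875
  malvidin-pigmented: 118 × 3/16 = 22.125
χ² = Σ (O − E)² / E
  malvidin-free: (84 − 95.875)² / 95.875 = 1.4708
  malvidin-pigmented: (34 − 22.125)² / 22.125 = 6.3736
χ² = 1.4708 + 6.3736 = 7.8444 ≈ 7.844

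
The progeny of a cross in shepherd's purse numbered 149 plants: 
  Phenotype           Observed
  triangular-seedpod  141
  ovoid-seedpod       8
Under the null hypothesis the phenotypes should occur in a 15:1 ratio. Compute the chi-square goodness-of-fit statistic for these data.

The 15:1 ratio has 16 parts, so with N = 149 the expected counts are:
  triangular-seedpod: 149 × 15/16 = 139.6875
  ovoid-seedpod: 149 × 1/16 = 9.3125
χ² = Σ (O − E)² / E
  triangular-seedpod: (141 − 139.6875)² / 139.6875 = 0.0123
  ovoid-seedpod: (8 − 9.3125)² / 9.3125 = 0.1850
χ² = 0.0123 + 0.1850 = 0.1973 ≈ 0.197

0.197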